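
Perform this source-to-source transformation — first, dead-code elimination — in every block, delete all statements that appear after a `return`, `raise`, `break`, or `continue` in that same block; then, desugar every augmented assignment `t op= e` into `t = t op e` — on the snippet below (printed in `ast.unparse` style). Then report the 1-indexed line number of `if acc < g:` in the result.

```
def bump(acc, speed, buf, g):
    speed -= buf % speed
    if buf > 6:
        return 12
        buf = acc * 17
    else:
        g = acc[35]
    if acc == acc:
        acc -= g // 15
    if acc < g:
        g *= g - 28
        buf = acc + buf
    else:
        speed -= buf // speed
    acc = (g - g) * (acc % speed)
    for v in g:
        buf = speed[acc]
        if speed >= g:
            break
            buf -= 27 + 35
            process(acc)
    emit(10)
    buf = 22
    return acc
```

9

Transformed code:
def bump(acc, speed, buf, g):
    speed = speed - buf % speed
    if buf > 6:
        return 12
    else:
        g = acc[35]
    if acc == acc:
        acc = acc - g // 15
    if acc < g:
        g = g * (g - 28)
        buf = acc + buf
    else:
        speed = speed - buf // speed
    acc = (g - g) * (acc % speed)
    for v in g:
        buf = speed[acc]
        if speed >= g:
            break
    emit(10)
    buf = 22
    return acc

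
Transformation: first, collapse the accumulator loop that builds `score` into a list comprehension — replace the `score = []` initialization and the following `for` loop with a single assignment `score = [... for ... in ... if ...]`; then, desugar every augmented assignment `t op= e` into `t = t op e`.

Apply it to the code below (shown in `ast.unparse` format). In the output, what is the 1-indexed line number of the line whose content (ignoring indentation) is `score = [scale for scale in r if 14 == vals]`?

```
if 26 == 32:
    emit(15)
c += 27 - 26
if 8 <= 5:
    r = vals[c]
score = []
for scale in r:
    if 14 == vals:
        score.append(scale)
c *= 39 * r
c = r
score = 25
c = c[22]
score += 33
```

Transformed code:
if 26 == 32:
    emit(15)
c = c + (27 - 26)
if 8 <= 5:
    r = vals[c]
score = [scale for scale in r if 14 == vals]
c = c * (39 * r)
c = r
score = 25
c = c[22]
score = score + 33

6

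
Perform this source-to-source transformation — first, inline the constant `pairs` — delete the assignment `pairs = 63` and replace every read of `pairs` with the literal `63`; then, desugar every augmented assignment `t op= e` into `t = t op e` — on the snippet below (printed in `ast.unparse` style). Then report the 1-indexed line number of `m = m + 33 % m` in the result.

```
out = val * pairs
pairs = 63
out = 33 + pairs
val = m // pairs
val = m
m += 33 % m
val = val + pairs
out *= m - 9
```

Transformed code:
out = val * 63
out = 33 + 63
val = m // 63
val = m
m = m + 33 % m
val = val + 63
out = out * (m - 9)

5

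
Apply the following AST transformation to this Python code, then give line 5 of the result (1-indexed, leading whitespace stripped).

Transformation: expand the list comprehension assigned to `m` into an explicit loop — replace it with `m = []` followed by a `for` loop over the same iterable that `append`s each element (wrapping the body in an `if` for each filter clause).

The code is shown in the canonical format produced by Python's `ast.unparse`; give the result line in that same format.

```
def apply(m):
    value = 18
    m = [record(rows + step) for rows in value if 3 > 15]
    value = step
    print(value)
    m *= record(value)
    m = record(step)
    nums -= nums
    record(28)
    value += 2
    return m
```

if 3 > 15:

Transformed code:
def apply(m):
    value = 18
    m = []
    for rows in value:
        if 3 > 15:
            m.append(record(rows + step))
    value = step
    print(value)
    m *= record(value)
    m = record(step)
    nums -= nums
    record(28)
    value += 2
    return m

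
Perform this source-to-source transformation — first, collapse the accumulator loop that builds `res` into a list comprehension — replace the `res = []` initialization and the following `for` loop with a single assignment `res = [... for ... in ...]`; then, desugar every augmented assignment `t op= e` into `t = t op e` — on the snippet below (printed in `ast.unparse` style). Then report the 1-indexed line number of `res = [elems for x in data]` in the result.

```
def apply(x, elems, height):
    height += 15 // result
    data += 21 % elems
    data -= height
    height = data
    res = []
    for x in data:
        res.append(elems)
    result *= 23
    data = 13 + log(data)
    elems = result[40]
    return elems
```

6

Transformed code:
def apply(x, elems, height):
    height = height + 15 // result
    data = data + 21 % elems
    data = data - height
    height = data
    res = [elems for x in data]
    result = result * 23
    data = 13 + log(data)
    elems = result[40]
    return elems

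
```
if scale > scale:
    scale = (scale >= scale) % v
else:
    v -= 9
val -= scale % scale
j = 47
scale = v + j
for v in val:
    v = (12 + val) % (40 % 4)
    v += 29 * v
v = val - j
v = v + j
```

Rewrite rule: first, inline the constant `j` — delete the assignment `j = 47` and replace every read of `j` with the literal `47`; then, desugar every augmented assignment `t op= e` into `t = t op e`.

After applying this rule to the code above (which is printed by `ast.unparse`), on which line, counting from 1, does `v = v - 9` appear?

Transformed code:
if scale > scale:
    scale = (scale >= scale) % v
else:
    v = v - 9
val = val - scale % scale
scale = v + 47
for v in val:
    v = (12 + val) % (40 % 4)
    v = v + 29 * v
v = val - 47
v = v + 47

4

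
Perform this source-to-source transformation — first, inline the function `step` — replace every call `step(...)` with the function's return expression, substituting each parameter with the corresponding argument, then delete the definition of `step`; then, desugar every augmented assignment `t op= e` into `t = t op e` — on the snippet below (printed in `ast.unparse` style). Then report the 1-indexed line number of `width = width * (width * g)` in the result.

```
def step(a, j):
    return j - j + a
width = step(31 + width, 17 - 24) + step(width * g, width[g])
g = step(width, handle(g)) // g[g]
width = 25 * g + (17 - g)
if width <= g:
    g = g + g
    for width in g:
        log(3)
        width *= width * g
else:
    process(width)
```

8

Transformed code:
width = 17 - 24 - (17 - 24) + (31 + width) + (width[g] - width[g] + width * g)
g = (handle(g) - handle(g) + width) // g[g]
width = 25 * g + (17 - g)
if width <= g:
    g = g + g
    for width in g:
        log(3)
        width = width * (width * g)
else:
    process(width)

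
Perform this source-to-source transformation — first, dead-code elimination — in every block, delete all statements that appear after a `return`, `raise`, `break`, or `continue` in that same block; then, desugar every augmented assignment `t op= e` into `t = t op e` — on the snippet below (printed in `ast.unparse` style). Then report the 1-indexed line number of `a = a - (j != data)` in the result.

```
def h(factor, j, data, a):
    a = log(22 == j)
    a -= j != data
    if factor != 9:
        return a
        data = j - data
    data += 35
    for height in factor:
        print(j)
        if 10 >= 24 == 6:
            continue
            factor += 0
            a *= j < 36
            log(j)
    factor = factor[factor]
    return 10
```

Transformed code:
def h(factor, j, data, a):
    a = log(22 == j)
    a = a - (j != data)
    if factor != 9:
        return a
    data = data + 35
    for height in factor:
        print(j)
        if 10 >= 24 == 6:
            continue
    factor = factor[factor]
    return 10

3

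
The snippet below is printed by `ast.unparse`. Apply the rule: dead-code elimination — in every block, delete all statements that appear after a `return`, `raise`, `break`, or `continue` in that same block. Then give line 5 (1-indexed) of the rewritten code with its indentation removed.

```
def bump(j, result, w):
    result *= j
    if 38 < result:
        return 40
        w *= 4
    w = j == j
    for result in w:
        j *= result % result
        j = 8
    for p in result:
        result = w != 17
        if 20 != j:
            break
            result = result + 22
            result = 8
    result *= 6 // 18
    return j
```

Transformed code:
def bump(j, result, w):
    result *= j
    if 38 < result:
        return 40
    w = j == j
    for result in w:
        j *= result % result
        j = 8
    for p in result:
        result = w != 17
        if 20 != j:
            break
    result *= 6 // 18
    return j

w = j == j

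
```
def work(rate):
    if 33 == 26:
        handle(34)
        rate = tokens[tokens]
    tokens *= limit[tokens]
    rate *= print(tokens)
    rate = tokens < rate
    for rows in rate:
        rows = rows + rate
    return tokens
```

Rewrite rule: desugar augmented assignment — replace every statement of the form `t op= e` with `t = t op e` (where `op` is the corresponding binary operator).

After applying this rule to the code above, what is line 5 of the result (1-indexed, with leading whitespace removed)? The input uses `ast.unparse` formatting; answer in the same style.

Transformed code:
def work(rate):
    if 33 == 26:
        handle(34)
        rate = tokens[tokens]
    tokens = tokens * limit[tokens]
    rate = rate * print(tokens)
    rate = tokens < rate
    for rows in rate:
        rows = rows + rate
    return tokens

tokens = tokens * limit[tokens]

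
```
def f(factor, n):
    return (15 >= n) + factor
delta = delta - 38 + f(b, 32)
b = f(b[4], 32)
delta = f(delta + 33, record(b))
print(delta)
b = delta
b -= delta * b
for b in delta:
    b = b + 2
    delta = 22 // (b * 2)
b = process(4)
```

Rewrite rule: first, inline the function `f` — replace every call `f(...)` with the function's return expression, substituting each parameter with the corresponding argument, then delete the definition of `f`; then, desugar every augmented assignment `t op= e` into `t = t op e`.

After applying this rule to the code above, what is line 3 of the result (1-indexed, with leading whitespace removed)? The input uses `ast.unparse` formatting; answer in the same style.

Transformed code:
delta = delta - 38 + ((15 >= 32) + b)
b = (15 >= 32) + b[4]
delta = (15 >= record(b)) + (delta + 33)
print(delta)
b = delta
b = b - delta * b
for b in delta:
    b = b + 2
    delta = 22 // (b * 2)
b = process(4)

delta = (15 >= record(b)) + (delta + 33)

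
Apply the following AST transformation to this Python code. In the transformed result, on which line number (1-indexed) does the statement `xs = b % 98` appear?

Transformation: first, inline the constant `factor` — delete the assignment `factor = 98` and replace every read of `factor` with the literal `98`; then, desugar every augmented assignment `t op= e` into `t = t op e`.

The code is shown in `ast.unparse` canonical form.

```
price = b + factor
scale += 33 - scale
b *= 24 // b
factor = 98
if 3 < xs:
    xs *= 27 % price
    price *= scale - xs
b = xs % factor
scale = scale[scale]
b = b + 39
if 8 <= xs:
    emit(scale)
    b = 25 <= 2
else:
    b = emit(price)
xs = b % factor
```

Transformed code:
price = b + 98
scale = scale + (33 - scale)
b = b * (24 // b)
if 3 < xs:
    xs = xs * (27 % price)
    price = price * (scale - xs)
b = xs % 98
scale = scale[scale]
b = b + 39
if 8 <= xs:
    emit(scale)
    b = 25 <= 2
else:
    b = emit(price)
xs = b % 98

15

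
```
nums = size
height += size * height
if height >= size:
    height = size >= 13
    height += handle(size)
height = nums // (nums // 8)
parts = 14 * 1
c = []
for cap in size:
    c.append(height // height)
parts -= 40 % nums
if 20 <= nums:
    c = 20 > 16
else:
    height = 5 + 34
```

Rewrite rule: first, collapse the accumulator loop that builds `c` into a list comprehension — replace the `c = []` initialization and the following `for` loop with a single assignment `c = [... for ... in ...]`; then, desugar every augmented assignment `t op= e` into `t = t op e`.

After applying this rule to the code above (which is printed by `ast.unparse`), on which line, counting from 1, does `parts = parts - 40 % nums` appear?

9

Transformed code:
nums = size
height = height + size * height
if height >= size:
    height = size >= 13
    height = height + handle(size)
height = nums // (nums // 8)
parts = 14 * 1
c = [height // height for cap in size]
parts = parts - 40 % nums
if 20 <= nums:
    c = 20 > 16
else:
    height = 5 + 34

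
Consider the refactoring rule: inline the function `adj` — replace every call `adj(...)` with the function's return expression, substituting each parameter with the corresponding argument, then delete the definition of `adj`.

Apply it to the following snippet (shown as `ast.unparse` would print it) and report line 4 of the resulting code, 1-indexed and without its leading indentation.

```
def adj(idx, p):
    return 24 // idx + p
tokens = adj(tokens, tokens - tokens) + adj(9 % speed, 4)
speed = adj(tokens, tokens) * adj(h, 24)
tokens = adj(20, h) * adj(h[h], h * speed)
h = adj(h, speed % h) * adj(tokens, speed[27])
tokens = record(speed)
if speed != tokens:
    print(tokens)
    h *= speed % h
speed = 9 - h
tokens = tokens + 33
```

h = (24 // h + speed % h) * (24 // tokens + speed[27])

Transformed code:
tokens = 24 // tokens + (tokens - tokens) + (24 // (9 % speed) + 4)
speed = (24 // tokens + tokens) * (24 // h + 24)
tokens = (24 // 20 + h) * (24 // h[h] + h * speed)
h = (24 // h + speed % h) * (24 // tokens + speed[27])
tokens = record(speed)
if speed != tokens:
    print(tokens)
    h *= speed % h
speed = 9 - h
tokens = tokens + 33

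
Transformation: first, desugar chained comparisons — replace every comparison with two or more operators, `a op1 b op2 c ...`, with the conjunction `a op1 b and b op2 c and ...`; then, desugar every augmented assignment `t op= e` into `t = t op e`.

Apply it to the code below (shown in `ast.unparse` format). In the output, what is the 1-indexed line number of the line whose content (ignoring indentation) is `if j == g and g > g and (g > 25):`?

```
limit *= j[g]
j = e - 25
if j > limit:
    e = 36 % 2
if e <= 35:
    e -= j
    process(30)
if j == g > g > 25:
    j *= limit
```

Transformed code:
limit = limit * j[g]
j = e - 25
if j > limit:
    e = 36 % 2
if e <= 35:
    e = e - j
    process(30)
if j == g and g > g and (g > 25):
    j = j * limit

8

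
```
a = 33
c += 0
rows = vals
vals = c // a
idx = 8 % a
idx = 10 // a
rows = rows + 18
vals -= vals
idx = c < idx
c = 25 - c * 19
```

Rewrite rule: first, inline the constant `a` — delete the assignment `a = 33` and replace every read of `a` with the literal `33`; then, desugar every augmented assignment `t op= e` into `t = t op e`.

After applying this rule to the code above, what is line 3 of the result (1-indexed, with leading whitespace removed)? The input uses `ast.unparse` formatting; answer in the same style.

Transformed code:
c = c + 0
rows = vals
vals = c // 33
idx = 8 % 33
idx = 10 // 33
rows = rows + 18
vals = vals - vals
idx = c < idx
c = 25 - c * 19

vals = c // 33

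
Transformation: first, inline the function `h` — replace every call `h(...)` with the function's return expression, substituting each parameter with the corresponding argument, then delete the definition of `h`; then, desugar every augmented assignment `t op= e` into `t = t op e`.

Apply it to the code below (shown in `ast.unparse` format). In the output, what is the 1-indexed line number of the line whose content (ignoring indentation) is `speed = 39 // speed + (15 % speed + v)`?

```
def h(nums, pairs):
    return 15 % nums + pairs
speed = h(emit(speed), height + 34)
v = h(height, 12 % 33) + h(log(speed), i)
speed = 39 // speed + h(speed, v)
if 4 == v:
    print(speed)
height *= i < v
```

3

Transformed code:
speed = 15 % emit(speed) + (height + 34)
v = 15 % height + 12 % 33 + (15 % log(speed) + i)
speed = 39 // speed + (15 % speed + v)
if 4 == v:
    print(speed)
height = height * (i < v)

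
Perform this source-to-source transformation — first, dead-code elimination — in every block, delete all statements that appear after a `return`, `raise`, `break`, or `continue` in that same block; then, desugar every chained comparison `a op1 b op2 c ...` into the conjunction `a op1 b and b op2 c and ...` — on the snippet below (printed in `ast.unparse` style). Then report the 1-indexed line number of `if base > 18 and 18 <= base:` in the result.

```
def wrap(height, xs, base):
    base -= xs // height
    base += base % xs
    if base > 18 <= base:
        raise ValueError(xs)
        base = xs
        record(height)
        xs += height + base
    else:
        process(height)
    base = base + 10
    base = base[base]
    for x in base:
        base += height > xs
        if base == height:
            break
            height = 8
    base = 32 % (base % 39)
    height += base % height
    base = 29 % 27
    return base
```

4

Transformed code:
def wrap(height, xs, base):
    base -= xs // height
    base += base % xs
    if base > 18 and 18 <= base:
        raise ValueError(xs)
    else:
        process(height)
    base = base + 10
    base = base[base]
    for x in base:
        base += height > xs
        if base == height:
            break
    base = 32 % (base % 39)
    height += base % height
    base = 29 % 27
    return base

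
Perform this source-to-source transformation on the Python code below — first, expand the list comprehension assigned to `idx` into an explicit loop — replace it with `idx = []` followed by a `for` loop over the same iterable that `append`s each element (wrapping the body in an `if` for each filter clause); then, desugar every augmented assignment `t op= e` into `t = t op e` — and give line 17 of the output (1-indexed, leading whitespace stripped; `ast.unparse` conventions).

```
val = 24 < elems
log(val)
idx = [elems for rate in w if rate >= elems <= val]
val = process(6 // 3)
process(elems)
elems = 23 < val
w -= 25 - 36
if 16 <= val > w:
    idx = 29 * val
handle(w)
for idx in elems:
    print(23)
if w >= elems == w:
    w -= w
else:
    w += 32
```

w = w - w

Transformed code:
val = 24 < elems
log(val)
idx = []
for rate in w:
    if rate >= elems <= val:
        idx.append(elems)
val = process(6 // 3)
process(elems)
elems = 23 < val
w = w - (25 - 36)
if 16 <= val > w:
    idx = 29 * val
handle(w)
for idx in elems:
    print(23)
if w >= elems == w:
    w = w - w
else:
    w = w + 32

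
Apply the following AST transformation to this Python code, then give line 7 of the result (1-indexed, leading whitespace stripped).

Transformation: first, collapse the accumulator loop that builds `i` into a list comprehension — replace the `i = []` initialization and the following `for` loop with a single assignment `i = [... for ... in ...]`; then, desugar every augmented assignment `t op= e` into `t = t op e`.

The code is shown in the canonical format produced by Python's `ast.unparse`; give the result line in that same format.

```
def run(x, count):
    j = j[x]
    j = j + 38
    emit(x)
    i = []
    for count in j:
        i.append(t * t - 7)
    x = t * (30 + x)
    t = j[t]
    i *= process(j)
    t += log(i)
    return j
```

t = j[t]

Transformed code:
def run(x, count):
    j = j[x]
    j = j + 38
    emit(x)
    i = [t * t - 7 for count in j]
    x = t * (30 + x)
    t = j[t]
    i = i * process(j)
    t = t + log(i)
    return j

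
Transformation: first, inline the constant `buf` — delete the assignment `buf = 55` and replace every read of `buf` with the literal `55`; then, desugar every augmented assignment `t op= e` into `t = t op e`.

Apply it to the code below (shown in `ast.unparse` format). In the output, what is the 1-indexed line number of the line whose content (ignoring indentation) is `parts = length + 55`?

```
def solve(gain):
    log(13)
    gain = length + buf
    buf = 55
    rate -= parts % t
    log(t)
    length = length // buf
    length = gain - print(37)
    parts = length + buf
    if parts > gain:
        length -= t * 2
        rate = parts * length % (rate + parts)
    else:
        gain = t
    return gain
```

8

Transformed code:
def solve(gain):
    log(13)
    gain = length + 55
    rate = rate - parts % t
    log(t)
    length = length // 55
    length = gain - print(37)
    parts = length + 55
    if parts > gain:
        length = length - t * 2
        rate = parts * length % (rate + parts)
    else:
        gain = t
    return gain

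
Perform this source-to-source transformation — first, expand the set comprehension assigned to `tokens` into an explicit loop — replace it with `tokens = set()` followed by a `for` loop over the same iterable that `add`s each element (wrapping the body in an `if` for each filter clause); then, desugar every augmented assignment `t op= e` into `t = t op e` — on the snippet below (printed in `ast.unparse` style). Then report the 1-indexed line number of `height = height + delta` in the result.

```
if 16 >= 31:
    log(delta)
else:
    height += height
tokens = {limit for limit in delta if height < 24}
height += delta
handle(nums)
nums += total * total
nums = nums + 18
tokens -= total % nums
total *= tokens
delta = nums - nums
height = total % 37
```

Transformed code:
if 16 >= 31:
    log(delta)
else:
    height = height + height
tokens = set()
for limit in delta:
    if height < 24:
        tokens.add(limit)
height = height + delta
handle(nums)
nums = nums + total * total
nums = nums + 18
tokens = tokens - total % nums
total = total * tokens
delta = nums - nums
height = total % 37

9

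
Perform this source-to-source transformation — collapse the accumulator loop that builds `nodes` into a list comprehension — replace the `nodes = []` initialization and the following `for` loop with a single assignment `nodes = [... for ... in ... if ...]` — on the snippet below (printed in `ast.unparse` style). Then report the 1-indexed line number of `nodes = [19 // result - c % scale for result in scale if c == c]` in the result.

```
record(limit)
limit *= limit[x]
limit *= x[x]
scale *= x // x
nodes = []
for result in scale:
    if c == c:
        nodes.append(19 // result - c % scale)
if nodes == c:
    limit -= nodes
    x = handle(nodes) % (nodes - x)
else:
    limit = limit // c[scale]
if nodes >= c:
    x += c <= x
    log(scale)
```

5

Transformed code:
record(limit)
limit *= limit[x]
limit *= x[x]
scale *= x // x
nodes = [19 // result - c % scale for result in scale if c == c]
if nodes == c:
    limit -= nodes
    x = handle(nodes) % (nodes - x)
else:
    limit = limit // c[scale]
if nodes >= c:
    x += c <= x
    log(scale)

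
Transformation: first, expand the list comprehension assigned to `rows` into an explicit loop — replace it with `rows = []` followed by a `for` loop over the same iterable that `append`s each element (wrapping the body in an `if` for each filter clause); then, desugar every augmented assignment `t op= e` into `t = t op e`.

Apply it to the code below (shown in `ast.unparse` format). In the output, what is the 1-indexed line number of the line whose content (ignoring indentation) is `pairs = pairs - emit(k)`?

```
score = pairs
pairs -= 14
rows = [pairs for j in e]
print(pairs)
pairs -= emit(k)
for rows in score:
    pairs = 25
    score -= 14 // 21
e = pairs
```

7

Transformed code:
score = pairs
pairs = pairs - 14
rows = []
for j in e:
    rows.append(pairs)
print(pairs)
pairs = pairs - emit(k)
for rows in score:
    pairs = 25
    score = score - 14 // 21
e = pairs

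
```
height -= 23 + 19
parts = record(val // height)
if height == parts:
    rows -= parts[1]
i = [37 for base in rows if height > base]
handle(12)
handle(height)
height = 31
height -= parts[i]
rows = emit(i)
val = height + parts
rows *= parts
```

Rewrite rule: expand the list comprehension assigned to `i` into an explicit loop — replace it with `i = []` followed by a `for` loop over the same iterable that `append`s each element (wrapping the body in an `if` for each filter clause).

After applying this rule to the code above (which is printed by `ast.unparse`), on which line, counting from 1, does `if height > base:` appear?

7

Transformed code:
height -= 23 + 19
parts = record(val // height)
if height == parts:
    rows -= parts[1]
i = []
for base in rows:
    if height > base:
        i.append(37)
handle(12)
handle(height)
height = 31
height -= parts[i]
rows = emit(i)
val = height + parts
rows *= parts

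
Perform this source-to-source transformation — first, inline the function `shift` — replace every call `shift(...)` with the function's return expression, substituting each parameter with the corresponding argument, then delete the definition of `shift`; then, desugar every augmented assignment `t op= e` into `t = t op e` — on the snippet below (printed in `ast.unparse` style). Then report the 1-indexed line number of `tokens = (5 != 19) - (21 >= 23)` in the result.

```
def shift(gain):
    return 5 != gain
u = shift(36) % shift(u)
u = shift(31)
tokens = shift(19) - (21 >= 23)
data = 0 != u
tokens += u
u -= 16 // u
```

Transformed code:
u = (5 != 36) % (5 != u)
u = 5 != 31
tokens = (5 != 19) - (21 >= 23)
data = 0 != u
tokens = tokens + u
u = u - 16 // u

3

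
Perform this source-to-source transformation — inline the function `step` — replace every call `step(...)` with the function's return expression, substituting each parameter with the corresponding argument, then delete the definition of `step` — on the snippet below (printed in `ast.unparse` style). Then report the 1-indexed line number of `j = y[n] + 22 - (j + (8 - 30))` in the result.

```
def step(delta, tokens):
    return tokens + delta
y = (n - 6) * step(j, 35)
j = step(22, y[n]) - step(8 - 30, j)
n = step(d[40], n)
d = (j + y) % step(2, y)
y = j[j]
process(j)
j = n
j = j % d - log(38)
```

2

Transformed code:
y = (n - 6) * (35 + j)
j = y[n] + 22 - (j + (8 - 30))
n = n + d[40]
d = (j + y) % (y + 2)
y = j[j]
process(j)
j = n
j = j % d - log(38)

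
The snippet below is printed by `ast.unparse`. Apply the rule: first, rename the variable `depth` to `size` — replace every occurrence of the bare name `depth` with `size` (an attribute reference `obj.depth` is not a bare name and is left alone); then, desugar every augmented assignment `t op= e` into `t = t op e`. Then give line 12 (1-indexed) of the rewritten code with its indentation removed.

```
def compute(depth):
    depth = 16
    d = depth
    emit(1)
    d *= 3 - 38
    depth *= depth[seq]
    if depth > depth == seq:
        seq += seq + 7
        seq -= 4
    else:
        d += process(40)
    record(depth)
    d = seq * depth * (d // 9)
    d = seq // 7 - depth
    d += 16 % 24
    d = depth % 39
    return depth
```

Transformed code:
def compute(size):
    size = 16
    d = size
    emit(1)
    d = d * (3 - 38)
    size = size * size[seq]
    if size > size == seq:
        seq = seq + (seq + 7)
        seq = seq - 4
    else:
        d = d + process(40)
    record(size)
    d = seq * size * (d // 9)
    d = seq // 7 - size
    d = d + 16 % 24
    d = size % 39
    return size

record(size)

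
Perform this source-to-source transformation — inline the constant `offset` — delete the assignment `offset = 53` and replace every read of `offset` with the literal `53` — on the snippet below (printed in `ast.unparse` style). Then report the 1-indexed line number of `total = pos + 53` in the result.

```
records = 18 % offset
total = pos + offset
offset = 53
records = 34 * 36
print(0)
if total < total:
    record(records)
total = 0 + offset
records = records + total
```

Transformed code:
records = 18 % 53
total = pos + 53
records = 34 * 36
print(0)
if total < total:
    record(records)
total = 0 + 53
records = records + total

2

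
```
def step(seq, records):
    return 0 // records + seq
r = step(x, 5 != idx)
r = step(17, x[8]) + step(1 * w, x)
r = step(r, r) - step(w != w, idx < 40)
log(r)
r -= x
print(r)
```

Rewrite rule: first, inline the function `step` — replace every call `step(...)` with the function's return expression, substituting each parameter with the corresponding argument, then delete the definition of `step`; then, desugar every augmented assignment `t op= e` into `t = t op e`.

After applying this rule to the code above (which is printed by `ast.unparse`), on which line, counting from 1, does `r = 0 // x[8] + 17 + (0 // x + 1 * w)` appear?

2

Transformed code:
r = 0 // (5 != idx) + x
r = 0 // x[8] + 17 + (0 // x + 1 * w)
r = 0 // r + r - (0 // (idx < 40) + (w != w))
log(r)
r = r - x
print(r)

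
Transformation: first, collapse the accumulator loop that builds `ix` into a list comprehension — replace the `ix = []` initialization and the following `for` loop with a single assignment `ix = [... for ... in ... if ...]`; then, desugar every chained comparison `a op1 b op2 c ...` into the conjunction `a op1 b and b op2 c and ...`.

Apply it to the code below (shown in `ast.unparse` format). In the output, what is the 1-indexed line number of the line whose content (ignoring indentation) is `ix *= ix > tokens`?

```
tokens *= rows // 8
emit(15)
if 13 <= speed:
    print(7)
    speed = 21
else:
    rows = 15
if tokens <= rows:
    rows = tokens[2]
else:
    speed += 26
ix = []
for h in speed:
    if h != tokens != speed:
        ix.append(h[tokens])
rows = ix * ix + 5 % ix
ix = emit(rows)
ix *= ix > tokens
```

Transformed code:
tokens *= rows // 8
emit(15)
if 13 <= speed:
    print(7)
    speed = 21
else:
    rows = 15
if tokens <= rows:
    rows = tokens[2]
else:
    speed += 26
ix = [h[tokens] for h in speed if h != tokens and tokens != speed]
rows = ix * ix + 5 % ix
ix = emit(rows)
ix *= ix > tokens

15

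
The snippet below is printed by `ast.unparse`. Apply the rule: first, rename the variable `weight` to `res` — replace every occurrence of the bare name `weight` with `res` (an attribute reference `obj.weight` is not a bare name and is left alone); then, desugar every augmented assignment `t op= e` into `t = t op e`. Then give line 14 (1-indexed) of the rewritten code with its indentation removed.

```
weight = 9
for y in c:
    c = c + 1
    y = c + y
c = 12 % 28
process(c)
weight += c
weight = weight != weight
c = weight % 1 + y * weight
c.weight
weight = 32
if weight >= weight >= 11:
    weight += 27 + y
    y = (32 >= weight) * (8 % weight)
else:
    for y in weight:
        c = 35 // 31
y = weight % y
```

Transformed code:
res = 9
for y in c:
    c = c + 1
    y = c + y
c = 12 % 28
process(c)
res = res + c
res = res != res
c = res % 1 + y * res
c.weight
res = 32
if res >= res >= 11:
    res = res + (27 + y)
    y = (32 >= res) * (8 % res)
else:
    for y in res:
        c = 35 // 31
y = res % y

y = (32 >= res) * (8 % res)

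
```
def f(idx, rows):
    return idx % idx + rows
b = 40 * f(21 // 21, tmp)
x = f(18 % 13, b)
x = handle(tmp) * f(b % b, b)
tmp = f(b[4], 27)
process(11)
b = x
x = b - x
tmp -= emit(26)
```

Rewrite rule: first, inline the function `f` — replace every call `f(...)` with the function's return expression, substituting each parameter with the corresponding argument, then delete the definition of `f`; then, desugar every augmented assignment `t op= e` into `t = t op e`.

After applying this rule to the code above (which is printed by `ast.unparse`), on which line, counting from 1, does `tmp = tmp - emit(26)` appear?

Transformed code:
b = 40 * (21 // 21 % (21 // 21) + tmp)
x = 18 % 13 % (18 % 13) + b
x = handle(tmp) * (b % b % (b % b) + b)
tmp = b[4] % b[4] + 27
process(11)
b = x
x = b - x
tmp = tmp - emit(26)

8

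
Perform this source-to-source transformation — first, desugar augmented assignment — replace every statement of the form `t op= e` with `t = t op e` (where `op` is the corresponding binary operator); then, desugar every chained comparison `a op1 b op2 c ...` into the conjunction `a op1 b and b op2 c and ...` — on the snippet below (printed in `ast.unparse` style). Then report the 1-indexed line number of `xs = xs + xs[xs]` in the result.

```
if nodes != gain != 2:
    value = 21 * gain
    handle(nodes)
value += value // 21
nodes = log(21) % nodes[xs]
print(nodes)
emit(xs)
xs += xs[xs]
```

Transformed code:
if nodes != gain and gain != 2:
    value = 21 * gain
    handle(nodes)
value = value + value // 21
nodes = log(21) % nodes[xs]
print(nodes)
emit(xs)
xs = xs + xs[xs]

8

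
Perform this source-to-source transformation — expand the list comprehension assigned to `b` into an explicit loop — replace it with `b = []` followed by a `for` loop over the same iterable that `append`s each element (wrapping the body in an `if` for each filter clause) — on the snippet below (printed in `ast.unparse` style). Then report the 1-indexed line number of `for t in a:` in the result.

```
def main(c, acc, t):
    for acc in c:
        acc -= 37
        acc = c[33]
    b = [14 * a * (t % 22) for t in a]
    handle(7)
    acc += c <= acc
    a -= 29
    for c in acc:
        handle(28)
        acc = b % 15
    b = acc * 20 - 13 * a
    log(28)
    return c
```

Transformed code:
def main(c, acc, t):
    for acc in c:
        acc -= 37
        acc = c[33]
    b = []
    for t in a:
        b.append(14 * a * (t % 22))
    handle(7)
    acc += c <= acc
    a -= 29
    for c in acc:
        handle(28)
        acc = b % 15
    b = acc * 20 - 13 * a
    log(28)
    return c

6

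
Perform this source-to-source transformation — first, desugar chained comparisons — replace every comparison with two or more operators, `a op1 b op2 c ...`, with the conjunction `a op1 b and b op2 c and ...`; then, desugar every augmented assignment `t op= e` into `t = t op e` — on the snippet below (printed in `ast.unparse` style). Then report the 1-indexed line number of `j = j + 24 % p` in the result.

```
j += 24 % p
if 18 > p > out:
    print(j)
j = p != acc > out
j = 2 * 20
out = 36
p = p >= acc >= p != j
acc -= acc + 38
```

1

Transformed code:
j = j + 24 % p
if 18 > p and p > out:
    print(j)
j = p != acc and acc > out
j = 2 * 20
out = 36
p = p >= acc and acc >= p and (p != j)
acc = acc - (acc + 38)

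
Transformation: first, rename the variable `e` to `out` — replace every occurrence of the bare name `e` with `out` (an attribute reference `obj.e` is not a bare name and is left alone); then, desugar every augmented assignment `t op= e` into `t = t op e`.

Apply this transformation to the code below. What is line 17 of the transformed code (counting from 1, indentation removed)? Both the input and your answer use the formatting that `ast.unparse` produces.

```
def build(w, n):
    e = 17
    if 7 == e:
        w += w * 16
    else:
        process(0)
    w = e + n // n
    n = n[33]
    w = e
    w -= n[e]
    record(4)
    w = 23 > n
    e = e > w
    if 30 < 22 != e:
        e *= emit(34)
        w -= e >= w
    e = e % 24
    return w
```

Transformed code:
def build(w, n):
    out = 17
    if 7 == out:
        w = w + w * 16
    else:
        process(0)
    w = out + n // n
    n = n[33]
    w = out
    w = w - n[out]
    record(4)
    w = 23 > n
    out = out > w
    if 30 < 22 != out:
        out = out * emit(34)
        w = w - (out >= w)
    out = out % 24
    return w

out = out % 24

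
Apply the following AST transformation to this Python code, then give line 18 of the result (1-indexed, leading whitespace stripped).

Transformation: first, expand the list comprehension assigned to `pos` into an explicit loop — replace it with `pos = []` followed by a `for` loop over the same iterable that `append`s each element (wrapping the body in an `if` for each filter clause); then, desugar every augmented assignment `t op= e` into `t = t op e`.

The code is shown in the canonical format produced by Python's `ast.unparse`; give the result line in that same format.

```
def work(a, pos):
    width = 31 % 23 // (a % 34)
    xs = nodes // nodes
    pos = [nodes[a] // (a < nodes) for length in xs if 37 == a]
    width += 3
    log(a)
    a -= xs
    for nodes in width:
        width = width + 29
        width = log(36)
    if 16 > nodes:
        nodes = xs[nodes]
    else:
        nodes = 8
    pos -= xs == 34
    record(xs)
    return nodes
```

Transformed code:
def work(a, pos):
    width = 31 % 23 // (a % 34)
    xs = nodes // nodes
    pos = []
    for length in xs:
        if 37 == a:
            pos.append(nodes[a] // (a < nodes))
    width = width + 3
    log(a)
    a = a - xs
    for nodes in width:
        width = width + 29
        width = log(36)
    if 16 > nodes:
        nodes = xs[nodes]
    else:
        nodes = 8
    pos = pos - (xs == 34)
    record(xs)
    return nodes

pos = pos - (xs == 34)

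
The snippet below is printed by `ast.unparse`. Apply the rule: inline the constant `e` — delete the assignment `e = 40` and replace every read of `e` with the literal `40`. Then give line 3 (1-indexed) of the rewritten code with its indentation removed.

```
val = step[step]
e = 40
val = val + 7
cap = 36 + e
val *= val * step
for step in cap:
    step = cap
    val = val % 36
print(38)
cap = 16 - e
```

Transformed code:
val = step[step]
val = val + 7
cap = 36 + 40
val *= val * step
for step in cap:
    step = cap
    val = val % 36
print(38)
cap = 16 - 40

cap = 36 + 40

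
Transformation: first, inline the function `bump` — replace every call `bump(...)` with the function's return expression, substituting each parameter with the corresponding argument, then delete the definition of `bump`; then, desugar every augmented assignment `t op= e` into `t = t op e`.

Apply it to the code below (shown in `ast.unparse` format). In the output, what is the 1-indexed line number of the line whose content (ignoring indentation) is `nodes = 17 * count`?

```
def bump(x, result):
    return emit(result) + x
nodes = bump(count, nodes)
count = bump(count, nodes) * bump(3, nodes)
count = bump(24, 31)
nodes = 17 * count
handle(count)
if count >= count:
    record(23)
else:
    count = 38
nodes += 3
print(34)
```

Transformed code:
nodes = emit(nodes) + count
count = (emit(nodes) + count) * (emit(nodes) + 3)
count = emit(31) + 24
nodes = 17 * count
handle(count)
if count >= count:
    record(23)
else:
    count = 38
nodes = nodes + 3
print(34)

4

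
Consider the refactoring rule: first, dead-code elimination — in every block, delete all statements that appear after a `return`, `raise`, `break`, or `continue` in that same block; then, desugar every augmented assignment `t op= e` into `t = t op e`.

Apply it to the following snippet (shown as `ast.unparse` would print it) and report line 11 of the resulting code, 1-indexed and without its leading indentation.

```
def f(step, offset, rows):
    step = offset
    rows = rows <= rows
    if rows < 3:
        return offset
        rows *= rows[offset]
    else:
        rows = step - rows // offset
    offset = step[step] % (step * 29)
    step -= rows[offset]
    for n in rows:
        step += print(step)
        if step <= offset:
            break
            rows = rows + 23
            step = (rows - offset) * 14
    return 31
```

Transformed code:
def f(step, offset, rows):
    step = offset
    rows = rows <= rows
    if rows < 3:
        return offset
    else:
        rows = step - rows // offset
    offset = step[step] % (step * 29)
    step = step - rows[offset]
    for n in rows:
        step = step + print(step)
        if step <= offset:
            break
    return 31

step = step + print(step)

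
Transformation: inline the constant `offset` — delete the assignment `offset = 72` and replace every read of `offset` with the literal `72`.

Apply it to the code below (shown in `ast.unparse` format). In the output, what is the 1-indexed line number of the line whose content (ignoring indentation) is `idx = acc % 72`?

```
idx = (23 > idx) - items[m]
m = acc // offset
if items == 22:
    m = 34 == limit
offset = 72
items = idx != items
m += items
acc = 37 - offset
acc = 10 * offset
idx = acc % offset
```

Transformed code:
idx = (23 > idx) - items[m]
m = acc // 72
if items == 22:
    m = 34 == limit
items = idx != items
m += items
acc = 37 - 72
acc = 10 * 72
idx = acc % 72

9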